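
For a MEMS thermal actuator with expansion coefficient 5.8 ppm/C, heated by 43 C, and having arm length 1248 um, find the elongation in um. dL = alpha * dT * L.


Step 1: Convert CTE: alpha = 5.8 ppm/C = 5.8e-6 /C
Step 2: dL = 5.8e-6 * 43 * 1248
dL = 0.3113 um


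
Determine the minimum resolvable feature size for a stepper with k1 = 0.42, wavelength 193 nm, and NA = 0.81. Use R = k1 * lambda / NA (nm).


Step 1: Identify values: k1 = 0.42, lambda = 193 nm, NA = 0.81
Step 2: R = k1 * lambda / NA
R = 0.42 * 193 / 0.81
R = 100.1 nm


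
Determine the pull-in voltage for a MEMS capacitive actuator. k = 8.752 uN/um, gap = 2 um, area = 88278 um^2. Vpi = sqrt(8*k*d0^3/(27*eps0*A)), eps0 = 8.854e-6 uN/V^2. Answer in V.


Step 1: Compute numerator: 8 * k * d0^3 = 8 * 8.752 * 2^3 = 560.128
Step 2: Compute denominator: 27 * eps0 * A = 27 * 8.854e-6 * 88278 = 21.103562
Step 3: Vpi = sqrt(560.128 / 21.103562)
Vpi = 5.15 V


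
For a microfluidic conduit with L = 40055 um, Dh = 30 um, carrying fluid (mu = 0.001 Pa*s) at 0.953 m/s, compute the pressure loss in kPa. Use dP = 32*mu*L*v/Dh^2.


Step 1: Convert to SI: L = 40055e-6 m, Dh = 30e-6 m
Step 2: dP = 32 * 0.001 * 40055e-6 * 0.953 / (30e-6)^2
Step 3: dP = 1357241.42 Pa
Step 4: Convert to kPa: dP = 1357.24 kPa


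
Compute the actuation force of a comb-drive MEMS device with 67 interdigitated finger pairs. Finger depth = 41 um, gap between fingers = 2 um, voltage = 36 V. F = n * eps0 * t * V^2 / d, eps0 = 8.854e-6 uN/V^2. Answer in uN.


Step 1: Parameters: n=67, eps0=8.854e-6 uN/V^2, t=41 um, V=36 V, d=2 um
Step 2: V^2 = 1296
Step 3: F = 67 * 8.854e-6 * 41 * 1296 / 2
F = 15.761 uN


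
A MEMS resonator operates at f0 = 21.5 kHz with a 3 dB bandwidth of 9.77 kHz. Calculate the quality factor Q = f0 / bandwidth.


Step 1: Q = f0 / bandwidth
Step 2: Q = 21.5 / 9.77
Q = 2.2


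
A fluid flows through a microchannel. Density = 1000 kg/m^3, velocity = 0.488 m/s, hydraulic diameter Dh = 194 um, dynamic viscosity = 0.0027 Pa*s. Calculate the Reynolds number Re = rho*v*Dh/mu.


Step 1: Convert Dh to meters: Dh = 194e-6 m
Step 2: Re = rho * v * Dh / mu
Re = 1000 * 0.488 * 194e-6 / 0.0027
Re = 35.064


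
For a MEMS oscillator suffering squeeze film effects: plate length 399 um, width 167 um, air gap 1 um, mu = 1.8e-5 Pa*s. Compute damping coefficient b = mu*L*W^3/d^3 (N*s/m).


Step 1: Convert to SI.
L = 399e-6 m, W = 167e-6 m, d = 1e-6 m
Step 2: W^3 = (167e-6)^3 = 4.66e-12 m^3
Step 3: d^3 = (1e-6)^3 = 1.00e-18 m^3
Step 4: b = 1.8e-5 * 399e-6 * 4.66e-12 / 1.00e-18
b = 3.34e-02 N*s/m


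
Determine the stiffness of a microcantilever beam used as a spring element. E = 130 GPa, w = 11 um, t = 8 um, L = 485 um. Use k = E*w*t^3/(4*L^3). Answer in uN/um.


Step 1: Convert E to consistent units (1 GPa = 1000 uN/um^2).
E = 130 GPa = 130000 uN/um^2
Step 2: Compute t^3 = 8^3 = 512
Step 3: Compute L^3 = 485^3 = 114084125
Step 4: k = 130000 * 11 * 512 / (4 * 114084125)
k = 1.6044 uN/um


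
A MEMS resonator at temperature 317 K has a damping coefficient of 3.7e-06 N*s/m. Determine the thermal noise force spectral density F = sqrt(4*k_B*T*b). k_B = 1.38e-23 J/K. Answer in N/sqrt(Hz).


Step 1: Compute 4 * k_B * T * b
= 4 * 1.38e-23 * 317 * 3.7e-06
= 6.4744e-26 N^2/Hz
Step 2: F_noise = sqrt(6.4744e-26)
F_noise = 2.54e-13 N/sqrt(Hz)


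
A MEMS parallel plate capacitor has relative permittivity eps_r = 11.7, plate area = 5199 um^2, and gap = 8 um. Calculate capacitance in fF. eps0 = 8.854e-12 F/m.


Step 1: Convert area to m^2: A = 5199e-12 m^2
Step 2: Convert gap to m: d = 8e-6 m
Step 3: C = eps0 * eps_r * A / d
C = 8.854e-12 * 11.7 * 5199e-12 / 8e-6
Step 4: Convert to fF (multiply by 1e15).
C = 67.32 fF


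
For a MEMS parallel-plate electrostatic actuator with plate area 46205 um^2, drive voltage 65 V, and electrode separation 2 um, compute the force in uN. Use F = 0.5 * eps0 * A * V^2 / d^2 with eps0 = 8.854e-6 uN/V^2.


Step 1: Identify parameters.
eps0 = 8.854e-6 uN/V^2, A = 46205 um^2, V = 65 V, d = 2 um
Step 2: Compute V^2 = 65^2 = 4225
Step 3: Compute d^2 = 2^2 = 4
Step 4: F = 0.5 * 8.854e-6 * 46205 * 4225 / 4
F = 216.055 uN


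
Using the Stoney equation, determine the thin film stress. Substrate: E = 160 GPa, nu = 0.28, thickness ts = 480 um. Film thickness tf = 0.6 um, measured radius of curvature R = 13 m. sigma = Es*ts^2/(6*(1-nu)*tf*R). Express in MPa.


Step 1: Compute numerator: Es * ts^2 = 160 * 480^2 = 36864000 (GPa*um^2)
Step 2: Compute denominator (R in um): 6*(1-nu)*tf*R = 6*0.72*0.6*13e6 = 33696000.0 (um^2)
Step 3: sigma (GPa) = 36864000 / 33696000.0 = 1.094017e+00 GPa
Step 4: Convert to MPa (x1000): sigma = 1094.0 MPa


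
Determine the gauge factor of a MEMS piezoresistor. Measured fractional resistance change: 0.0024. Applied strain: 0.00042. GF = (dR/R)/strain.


Step 1: Identify values.
dR/R = 0.0024, strain = 0.00042
Step 2: GF = (dR/R) / strain = 0.0024 / 0.00042
GF = 5.7


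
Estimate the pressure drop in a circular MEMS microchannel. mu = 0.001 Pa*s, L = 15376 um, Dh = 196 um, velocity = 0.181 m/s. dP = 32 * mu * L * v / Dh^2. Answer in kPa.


Step 1: Convert to SI: L = 15376e-6 m, Dh = 196e-6 m
Step 2: dP = 32 * 0.001 * 15376e-6 * 0.181 / (196e-6)^2
Step 3: dP = 2318.25 Pa
Step 4: Convert to kPa: dP = 2.32 kPa


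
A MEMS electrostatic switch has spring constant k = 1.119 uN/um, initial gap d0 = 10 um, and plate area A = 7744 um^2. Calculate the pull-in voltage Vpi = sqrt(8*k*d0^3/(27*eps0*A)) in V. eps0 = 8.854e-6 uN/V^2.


Step 1: Compute numerator: 8 * k * d0^3 = 8 * 1.119 * 10^3 = 8952.0
Step 2: Compute denominator: 27 * eps0 * A = 27 * 8.854e-6 * 7744 = 1.851265
Step 3: Vpi = sqrt(8952.0 / 1.851265)
Vpi = 69.54 V


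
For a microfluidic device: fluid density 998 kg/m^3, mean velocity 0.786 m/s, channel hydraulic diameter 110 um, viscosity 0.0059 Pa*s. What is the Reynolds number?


Step 1: Convert Dh to meters: Dh = 110e-6 m
Step 2: Re = rho * v * Dh / mu
Re = 998 * 0.786 * 110e-6 / 0.0059
Re = 14.625


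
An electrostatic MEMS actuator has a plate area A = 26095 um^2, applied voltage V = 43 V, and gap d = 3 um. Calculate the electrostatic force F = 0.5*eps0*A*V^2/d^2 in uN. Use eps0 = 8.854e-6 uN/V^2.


Step 1: Identify parameters.
eps0 = 8.854e-6 uN/V^2, A = 26095 um^2, V = 43 V, d = 3 um
Step 2: Compute V^2 = 43^2 = 1849
Step 3: Compute d^2 = 3^2 = 9
Step 4: F = 0.5 * 8.854e-6 * 26095 * 1849 / 9
F = 23.733 uN


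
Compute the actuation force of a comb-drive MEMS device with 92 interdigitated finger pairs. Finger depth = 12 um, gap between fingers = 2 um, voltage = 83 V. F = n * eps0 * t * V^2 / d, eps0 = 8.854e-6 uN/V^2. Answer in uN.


Step 1: Parameters: n=92, eps0=8.854e-6 uN/V^2, t=12 um, V=83 V, d=2 um
Step 2: V^2 = 6889
Step 3: F = 92 * 8.854e-6 * 12 * 6889 / 2
F = 33.669 uN


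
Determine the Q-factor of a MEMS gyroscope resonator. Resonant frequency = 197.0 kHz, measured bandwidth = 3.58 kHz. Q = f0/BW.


Step 1: Q = f0 / bandwidth
Step 2: Q = 197.0 / 3.58
Q = 55.0


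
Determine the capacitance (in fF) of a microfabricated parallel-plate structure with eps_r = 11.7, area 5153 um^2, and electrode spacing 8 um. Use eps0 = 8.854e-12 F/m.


Step 1: Convert area to m^2: A = 5153e-12 m^2
Step 2: Convert gap to m: d = 8e-6 m
Step 3: C = eps0 * eps_r * A / d
C = 8.854e-12 * 11.7 * 5153e-12 / 8e-6
Step 4: Convert to fF (multiply by 1e15).
C = 66.73 fF


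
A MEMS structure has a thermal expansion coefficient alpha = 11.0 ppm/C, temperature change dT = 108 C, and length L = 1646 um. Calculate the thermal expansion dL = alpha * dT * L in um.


Step 1: Convert CTE: alpha = 11.0 ppm/C = 11.0e-6 /C
Step 2: dL = 11.0e-6 * 108 * 1646
dL = 1.9554 um


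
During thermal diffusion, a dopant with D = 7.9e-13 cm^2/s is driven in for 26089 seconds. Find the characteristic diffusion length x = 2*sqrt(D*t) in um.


Step 1: Compute D*t = 7.9e-13 * 26089 = 2.061031e-08 cm^2
Step 2: sqrt(D*t) = 1.43563e-04 cm
Step 3: x = 2 * 1.43563e-04 cm = 2.87126e-04 cm
Step 4: Convert to um (1 cm = 1e4 um): x = 2.871 um


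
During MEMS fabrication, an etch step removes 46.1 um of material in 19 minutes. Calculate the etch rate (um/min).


Step 1: Etch rate = depth / time
Step 2: rate = 46.1 / 19
rate = 2.426 um/min


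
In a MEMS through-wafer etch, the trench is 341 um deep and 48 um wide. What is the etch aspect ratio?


Step 1: AR = depth / width
Step 2: AR = 341 / 48
AR = 7.1


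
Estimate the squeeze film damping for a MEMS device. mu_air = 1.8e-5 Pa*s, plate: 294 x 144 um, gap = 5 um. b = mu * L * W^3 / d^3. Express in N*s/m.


Step 1: Convert to SI.
L = 294e-6 m, W = 144e-6 m, d = 5e-6 m
Step 2: W^3 = (144e-6)^3 = 2.99e-12 m^3
Step 3: d^3 = (5e-6)^3 = 1.25e-16 m^3
Step 4: b = 1.8e-5 * 294e-6 * 2.99e-12 / 1.25e-16
b = 1.26e-04 N*s/m


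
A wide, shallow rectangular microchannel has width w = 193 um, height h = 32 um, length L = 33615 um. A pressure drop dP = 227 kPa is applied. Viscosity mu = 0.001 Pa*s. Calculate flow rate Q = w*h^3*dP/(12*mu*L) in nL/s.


Step 1: Convert all dimensions to SI (meters).
w = 193e-6 m, h = 32e-6 m, L = 33615e-6 m, dP = 227e3 Pa
Step 2: Q = w * h^3 * dP / (12 * mu * L)
Q = 193e-6 * (32e-6)^3 * 227e3 / (12 * 0.001 * 33615e-6) = 3.55892421e-09 m^3/s
Step 3: Convert Q from m^3/s to nL/s (1 m^3 = 1e12 nL, so multiply by 1e12).
Q = 3558.924 nL/s


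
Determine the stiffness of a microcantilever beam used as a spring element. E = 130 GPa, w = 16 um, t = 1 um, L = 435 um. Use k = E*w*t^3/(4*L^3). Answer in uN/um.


Step 1: Convert E to consistent units (1 GPa = 1000 uN/um^2).
E = 130 GPa = 130000 uN/um^2
Step 2: Compute t^3 = 1^3 = 1
Step 3: Compute L^3 = 435^3 = 82312875
Step 4: k = 130000 * 16 * 1 / (4 * 82312875)
k = 0.0063 uN/um


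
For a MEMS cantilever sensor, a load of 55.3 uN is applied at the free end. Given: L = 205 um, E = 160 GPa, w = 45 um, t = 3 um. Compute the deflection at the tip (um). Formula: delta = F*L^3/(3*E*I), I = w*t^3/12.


Step 1: Calculate the second moment of area.
I = w * t^3 / 12 = 45 * 3^3 / 12 = 101.25 um^4
Step 2: Convert E to consistent units (1 GPa = 1000 uN/um^2).
E = 160 GPa = 160000 uN/um^2
Step 3: Calculate tip deflection.
delta = F * L^3 / (3 * E * I)
delta = 55.3 * 205^3 / (3 * 160000 * 101.25)
delta = 9.8028 um


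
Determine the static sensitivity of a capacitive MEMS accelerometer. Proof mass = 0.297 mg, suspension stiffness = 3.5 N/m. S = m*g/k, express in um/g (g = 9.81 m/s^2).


Step 1: Convert mass: m = 0.297 mg = 2.97e-07 kg
Step 2: S = m * g / k = 2.97e-07 * 9.81 / 3.5
Step 3: S = 8.32e-07 m/g
Step 4: Convert to um/g: S = 0.832 um/g


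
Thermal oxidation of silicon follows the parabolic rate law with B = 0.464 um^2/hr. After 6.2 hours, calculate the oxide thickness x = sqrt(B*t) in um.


Step 1: Compute B*t = 0.464 * 6.2 = 2.8768
Step 2: x = sqrt(2.8768)
x = 1.696 um


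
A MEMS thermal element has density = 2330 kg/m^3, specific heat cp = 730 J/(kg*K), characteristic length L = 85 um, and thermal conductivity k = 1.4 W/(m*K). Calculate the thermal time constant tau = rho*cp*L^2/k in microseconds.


Step 1: Convert L to m: L = 85e-6 m
Step 2: L^2 = (85e-6)^2 = 7.225e-09 m^2
Step 3: tau = 2330 * 730 * 7.225e-09 / 1.4 = 8.77785893e-03 s
Step 4: Convert to microseconds (multiply by 1e6).
tau = 8777.859 us


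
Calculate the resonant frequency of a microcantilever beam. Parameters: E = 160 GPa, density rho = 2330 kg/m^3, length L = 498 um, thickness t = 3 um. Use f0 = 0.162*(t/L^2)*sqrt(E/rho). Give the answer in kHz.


Step 1: Convert units to SI.
t_SI = 3e-6 m, L_SI = 498e-6 m
Step 2: Calculate sqrt(E/rho).
sqrt(160e9 / 2330) = 8286.71 m/s
Step 3: Compute f0.
f0 = 0.162 * 3e-6 / (498e-6)^2 * 8286.71 = 16239.0 Hz = 16.24 kHz


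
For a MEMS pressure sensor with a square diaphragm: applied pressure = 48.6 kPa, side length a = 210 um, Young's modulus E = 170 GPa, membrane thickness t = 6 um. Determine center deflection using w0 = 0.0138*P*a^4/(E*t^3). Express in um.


Step 1: Convert pressure to compatible units (E is in GPa, so P in GPa).
P = 48.6 kPa = 48.6e-6 GPa
Step 2: Compute numerator: 0.0138 * P * a^4.
a^4 = 210^4 = 1944810000
numerator = 0.0138 * 48.6e-6 * 1944810000 = 1.3043e+03
Step 3: Compute denominator: E * t^3 = 170 * 6^3 = 36720
Step 4: w0 = numerator / denominator = 1.3043e+03 / 36720 = 0.0355 um


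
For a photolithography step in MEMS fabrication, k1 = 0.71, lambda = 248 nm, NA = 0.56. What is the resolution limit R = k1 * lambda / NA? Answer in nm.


Step 1: Identify values: k1 = 0.71, lambda = 248 nm, NA = 0.56
Step 2: R = k1 * lambda / NA
R = 0.71 * 248 / 0.56
R = 314.4 nm


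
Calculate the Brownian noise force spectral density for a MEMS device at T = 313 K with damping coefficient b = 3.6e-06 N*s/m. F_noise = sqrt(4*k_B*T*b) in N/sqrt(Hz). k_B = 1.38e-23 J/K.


Step 1: Compute 4 * k_B * T * b
= 4 * 1.38e-23 * 313 * 3.6e-06
= 6.2199e-26 N^2/Hz
Step 2: F_noise = sqrt(6.2199e-26)
F_noise = 2.49e-13 N/sqrt(Hz)


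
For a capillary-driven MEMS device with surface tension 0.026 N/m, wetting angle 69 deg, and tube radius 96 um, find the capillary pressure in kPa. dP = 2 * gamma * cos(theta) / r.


Step 1: cos(69 deg) = 0.3584
Step 2: Convert r to m: r = 96e-6 m
Step 3: dP = 2 * 0.026 * 0.3584 / 96e-6 = 194.1 Pa
Step 4: Convert Pa to kPa (divide by 1000).
dP = 0.19 kPa


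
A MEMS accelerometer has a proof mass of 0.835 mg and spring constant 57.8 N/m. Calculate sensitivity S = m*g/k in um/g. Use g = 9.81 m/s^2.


Step 1: Convert mass: m = 0.835 mg = 8.35e-07 kg
Step 2: S = m * g / k = 8.35e-07 * 9.81 / 57.8
Step 3: S = 1.42e-07 m/g
Step 4: Convert to um/g: S = 0.142 um/g


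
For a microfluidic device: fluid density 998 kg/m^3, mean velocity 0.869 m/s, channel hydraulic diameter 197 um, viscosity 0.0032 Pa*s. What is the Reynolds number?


Step 1: Convert Dh to meters: Dh = 197e-6 m
Step 2: Re = rho * v * Dh / mu
Re = 998 * 0.869 * 197e-6 / 0.0032
Re = 53.391


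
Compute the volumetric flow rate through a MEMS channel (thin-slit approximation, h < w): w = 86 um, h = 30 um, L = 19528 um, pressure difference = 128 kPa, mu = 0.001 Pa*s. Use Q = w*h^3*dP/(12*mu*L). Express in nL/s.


Step 1: Convert all dimensions to SI (meters).
w = 86e-6 m, h = 30e-6 m, L = 19528e-6 m, dP = 128e3 Pa
Step 2: Q = w * h^3 * dP / (12 * mu * L)
Q = 86e-6 * (30e-6)^3 * 128e3 / (12 * 0.001 * 19528e-6) = 1.26833265e-09 m^3/s
Step 3: Convert Q from m^3/s to nL/s (1 m^3 = 1e12 nL, so multiply by 1e12).
Q = 1268.333 nL/s


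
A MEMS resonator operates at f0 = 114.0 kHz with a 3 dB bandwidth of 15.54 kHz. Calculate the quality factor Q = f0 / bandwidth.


Step 1: Q = f0 / bandwidth
Step 2: Q = 114.0 / 15.54
Q = 7.3


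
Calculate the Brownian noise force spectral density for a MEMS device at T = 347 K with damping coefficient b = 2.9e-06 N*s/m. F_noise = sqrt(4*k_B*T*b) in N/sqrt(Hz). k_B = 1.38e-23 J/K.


Step 1: Compute 4 * k_B * T * b
= 4 * 1.38e-23 * 347 * 2.9e-06
= 5.5548e-26 N^2/Hz
Step 2: F_noise = sqrt(5.5548e-26)
F_noise = 2.36e-13 N/sqrt(Hz)


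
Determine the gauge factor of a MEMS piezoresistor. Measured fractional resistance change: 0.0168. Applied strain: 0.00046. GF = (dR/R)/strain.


Step 1: Identify values.
dR/R = 0.0168, strain = 0.00046
Step 2: GF = (dR/R) / strain = 0.0168 / 0.00046
GF = 36.5


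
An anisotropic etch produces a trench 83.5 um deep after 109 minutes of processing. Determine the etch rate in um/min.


Step 1: Etch rate = depth / time
Step 2: rate = 83.5 / 109
rate = 0.766 um/min


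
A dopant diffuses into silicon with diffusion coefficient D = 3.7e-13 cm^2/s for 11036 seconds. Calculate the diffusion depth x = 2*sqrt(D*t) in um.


Step 1: Compute D*t = 3.7e-13 * 11036 = 4.08332e-09 cm^2
Step 2: sqrt(D*t) = 6.39009e-05 cm
Step 3: x = 2 * 6.39009e-05 cm = 1.278018e-04 cm
Step 4: Convert to um (1 cm = 1e4 um): x = 1.278 um


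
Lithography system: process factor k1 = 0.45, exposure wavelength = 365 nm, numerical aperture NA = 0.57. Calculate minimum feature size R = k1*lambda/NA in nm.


Step 1: Identify values: k1 = 0.45, lambda = 365 nm, NA = 0.57
Step 2: R = k1 * lambda / NA
R = 0.45 * 365 / 0.57
R = 288.2 nm


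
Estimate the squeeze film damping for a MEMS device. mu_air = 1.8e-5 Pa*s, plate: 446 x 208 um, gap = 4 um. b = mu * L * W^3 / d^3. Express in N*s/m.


Step 1: Convert to SI.
L = 446e-6 m, W = 208e-6 m, d = 4e-6 m
Step 2: W^3 = (208e-6)^3 = 9.00e-12 m^3
Step 3: d^3 = (4e-6)^3 = 6.40e-17 m^3
Step 4: b = 1.8e-5 * 446e-6 * 9.00e-12 / 6.40e-17
b = 1.13e-03 N*s/m


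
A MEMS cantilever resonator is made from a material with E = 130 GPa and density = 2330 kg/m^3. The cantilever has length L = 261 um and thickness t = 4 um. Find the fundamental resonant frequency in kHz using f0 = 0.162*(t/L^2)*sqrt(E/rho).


Step 1: Convert units to SI.
t_SI = 4e-6 m, L_SI = 261e-6 m
Step 2: Calculate sqrt(E/rho).
sqrt(130e9 / 2330) = 7469.54 m/s
Step 3: Compute f0.
f0 = 0.162 * 4e-6 / (261e-6)^2 * 7469.54 = 71053.9 Hz = 71.05 kHz


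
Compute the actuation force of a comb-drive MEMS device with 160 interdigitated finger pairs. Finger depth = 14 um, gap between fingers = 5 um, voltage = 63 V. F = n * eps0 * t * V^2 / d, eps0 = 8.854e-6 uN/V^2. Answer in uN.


Step 1: Parameters: n=160, eps0=8.854e-6 uN/V^2, t=14 um, V=63 V, d=5 um
Step 2: V^2 = 3969
Step 3: F = 160 * 8.854e-6 * 14 * 3969 / 5
F = 15.743 uN


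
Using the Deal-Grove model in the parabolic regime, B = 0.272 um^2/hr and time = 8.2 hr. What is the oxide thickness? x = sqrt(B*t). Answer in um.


Step 1: Compute B*t = 0.272 * 8.2 = 2.2304
Step 2: x = sqrt(2.2304)
x = 1.493 um


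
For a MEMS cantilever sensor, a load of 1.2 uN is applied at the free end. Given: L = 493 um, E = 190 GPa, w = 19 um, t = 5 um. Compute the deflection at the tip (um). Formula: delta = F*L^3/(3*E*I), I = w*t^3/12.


Step 1: Calculate the second moment of area.
I = w * t^3 / 12 = 19 * 5^3 / 12 = 197.9167 um^4
Step 2: Convert E to consistent units (1 GPa = 1000 uN/um^2).
E = 190 GPa = 190000 uN/um^2
Step 3: Calculate tip deflection.
delta = F * L^3 / (3 * E * I)
delta = 1.2 * 493^3 / (3 * 190000 * 197.9167)
delta = 1.2746 um


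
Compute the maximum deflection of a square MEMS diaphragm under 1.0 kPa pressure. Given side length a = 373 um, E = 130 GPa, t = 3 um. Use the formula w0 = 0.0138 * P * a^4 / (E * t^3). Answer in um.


Step 1: Convert pressure to compatible units (E is in GPa, so P in GPa).
P = 1.0 kPa = 1.0e-6 GPa
Step 2: Compute numerator: 0.0138 * P * a^4.
a^4 = 373^4 = 19356878641
numerator = 0.0138 * 1.0e-6 * 19356878641 = 2.6712e+02
Step 3: Compute denominator: E * t^3 = 130 * 3^3 = 3510
Step 4: w0 = numerator / denominator = 2.6712e+02 / 3510 = 0.0761 um


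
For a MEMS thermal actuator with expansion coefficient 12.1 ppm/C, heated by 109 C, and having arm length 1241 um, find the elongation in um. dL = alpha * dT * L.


Step 1: Convert CTE: alpha = 12.1 ppm/C = 12.1e-6 /C
Step 2: dL = 12.1e-6 * 109 * 1241
dL = 1.6368 um


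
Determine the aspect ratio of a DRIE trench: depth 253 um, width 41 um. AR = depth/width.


Step 1: AR = depth / width
Step 2: AR = 253 / 41
AR = 6.2


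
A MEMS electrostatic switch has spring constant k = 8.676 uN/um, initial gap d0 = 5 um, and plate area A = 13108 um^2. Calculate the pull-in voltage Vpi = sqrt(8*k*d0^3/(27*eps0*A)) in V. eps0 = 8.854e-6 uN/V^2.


Step 1: Compute numerator: 8 * k * d0^3 = 8 * 8.676 * 5^3 = 8676.0
Step 2: Compute denominator: 27 * eps0 * A = 27 * 8.854e-6 * 13108 = 3.133572
Step 3: Vpi = sqrt(8676.0 / 3.133572)
Vpi = 52.62 V


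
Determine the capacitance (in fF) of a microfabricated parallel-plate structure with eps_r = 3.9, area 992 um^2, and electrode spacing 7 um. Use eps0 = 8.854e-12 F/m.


Step 1: Convert area to m^2: A = 992e-12 m^2
Step 2: Convert gap to m: d = 7e-6 m
Step 3: C = eps0 * eps_r * A / d
C = 8.854e-12 * 3.9 * 992e-12 / 7e-6
Step 4: Convert to fF (multiply by 1e15).
C = 4.89 fF


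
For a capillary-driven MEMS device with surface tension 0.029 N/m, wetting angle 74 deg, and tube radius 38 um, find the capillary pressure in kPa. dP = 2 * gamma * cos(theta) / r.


Step 1: cos(74 deg) = 0.2756
Step 2: Convert r to m: r = 38e-6 m
Step 3: dP = 2 * 0.029 * 0.2756 / 38e-6 = 420.7 Pa
Step 4: Convert Pa to kPa (divide by 1000).
dP = 0.42 kPa


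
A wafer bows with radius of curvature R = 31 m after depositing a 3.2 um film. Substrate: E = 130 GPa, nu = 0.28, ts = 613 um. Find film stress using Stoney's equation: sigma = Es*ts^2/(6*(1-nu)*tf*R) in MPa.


Step 1: Compute numerator: Es * ts^2 = 130 * 613^2 = 48849970 (GPa*um^2)
Step 2: Compute denominator (R in um): 6*(1-nu)*tf*R = 6*0.72*3.2*31e6 = 428544000.0 (um^2)
Step 3: sigma (GPa) = 48849970 / 428544000.0 = 1.13991e-01 GPa
Step 4: Convert to MPa (x1000): sigma = 114.0 MPa


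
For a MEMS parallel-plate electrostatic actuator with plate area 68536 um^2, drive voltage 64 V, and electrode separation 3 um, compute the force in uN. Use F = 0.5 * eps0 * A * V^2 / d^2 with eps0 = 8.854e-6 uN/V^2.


Step 1: Identify parameters.
eps0 = 8.854e-6 uN/V^2, A = 68536 um^2, V = 64 V, d = 3 um
Step 2: Compute V^2 = 64^2 = 4096
Step 3: Compute d^2 = 3^2 = 9
Step 4: F = 0.5 * 8.854e-6 * 68536 * 4096 / 9
F = 138.085 uN


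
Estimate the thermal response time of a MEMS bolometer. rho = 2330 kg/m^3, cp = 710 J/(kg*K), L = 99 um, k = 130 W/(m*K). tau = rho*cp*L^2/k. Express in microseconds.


Step 1: Convert L to m: L = 99e-6 m
Step 2: L^2 = (99e-6)^2 = 9.801e-09 m^2
Step 3: tau = 2330 * 710 * 9.801e-09 / 130 = 1.2472149e-04 s
Step 4: Convert to microseconds (multiply by 1e6).
tau = 124.721 us


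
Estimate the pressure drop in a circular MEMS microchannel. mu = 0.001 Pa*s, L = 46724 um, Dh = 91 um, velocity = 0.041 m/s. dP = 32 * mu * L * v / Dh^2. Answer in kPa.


Step 1: Convert to SI: L = 46724e-6 m, Dh = 91e-6 m
Step 2: dP = 32 * 0.001 * 46724e-6 * 0.041 / (91e-6)^2
Step 3: dP = 7402.72 Pa
Step 4: Convert to kPa: dP = 7.4 kPa


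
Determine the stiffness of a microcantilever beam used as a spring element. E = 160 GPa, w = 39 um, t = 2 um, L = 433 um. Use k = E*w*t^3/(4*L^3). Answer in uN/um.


Step 1: Convert E to consistent units (1 GPa = 1000 uN/um^2).
E = 160 GPa = 160000 uN/um^2
Step 2: Compute t^3 = 2^3 = 8
Step 3: Compute L^3 = 433^3 = 81182737
Step 4: k = 160000 * 39 * 8 / (4 * 81182737)
k = 0.1537 uN/um


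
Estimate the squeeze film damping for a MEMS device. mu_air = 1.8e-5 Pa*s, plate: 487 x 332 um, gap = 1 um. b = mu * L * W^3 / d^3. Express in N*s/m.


Step 1: Convert to SI.
L = 487e-6 m, W = 332e-6 m, d = 1e-6 m
Step 2: W^3 = (332e-6)^3 = 3.66e-11 m^3
Step 3: d^3 = (1e-6)^3 = 1.00e-18 m^3
Step 4: b = 1.8e-5 * 487e-6 * 3.66e-11 / 1.00e-18
b = 3.21e-01 N*s/m


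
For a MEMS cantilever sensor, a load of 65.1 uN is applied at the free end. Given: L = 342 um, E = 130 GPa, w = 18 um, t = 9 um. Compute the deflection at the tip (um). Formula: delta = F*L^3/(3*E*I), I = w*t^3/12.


Step 1: Calculate the second moment of area.
I = w * t^3 / 12 = 18 * 9^3 / 12 = 1093.5 um^4
Step 2: Convert E to consistent units (1 GPa = 1000 uN/um^2).
E = 130 GPa = 130000 uN/um^2
Step 3: Calculate tip deflection.
delta = F * L^3 / (3 * E * I)
delta = 65.1 * 342^3 / (3 * 130000 * 1093.5)
delta = 6.1063 um


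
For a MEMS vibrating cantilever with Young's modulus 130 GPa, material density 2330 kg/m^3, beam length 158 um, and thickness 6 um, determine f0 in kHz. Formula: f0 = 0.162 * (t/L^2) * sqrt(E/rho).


Step 1: Convert units to SI.
t_SI = 6e-6 m, L_SI = 158e-6 m
Step 2: Calculate sqrt(E/rho).
sqrt(130e9 / 2330) = 7469.54 m/s
Step 3: Compute f0.
f0 = 0.162 * 6e-6 / (158e-6)^2 * 7469.54 = 290834.5 Hz = 290.83 kHz


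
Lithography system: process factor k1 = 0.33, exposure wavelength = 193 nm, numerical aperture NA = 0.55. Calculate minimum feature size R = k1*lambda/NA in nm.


Step 1: Identify values: k1 = 0.33, lambda = 193 nm, NA = 0.55
Step 2: R = k1 * lambda / NA
R = 0.33 * 193 / 0.55
R = 115.8 nm


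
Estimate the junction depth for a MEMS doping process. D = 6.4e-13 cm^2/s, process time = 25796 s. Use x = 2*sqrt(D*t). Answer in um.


Step 1: Compute D*t = 6.4e-13 * 25796 = 1.650944e-08 cm^2
Step 2: sqrt(D*t) = 1.2849e-04 cm
Step 3: x = 2 * 1.2849e-04 cm = 2.5698e-04 cm
Step 4: Convert to um (1 cm = 1e4 um): x = 2.57 um


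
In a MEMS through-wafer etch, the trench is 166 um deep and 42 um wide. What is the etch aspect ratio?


Step 1: AR = depth / width
Step 2: AR = 166 / 42
AR = 4.0


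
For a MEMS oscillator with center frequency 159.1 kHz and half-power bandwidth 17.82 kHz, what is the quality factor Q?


Step 1: Q = f0 / bandwidth
Step 2: Q = 159.1 / 17.82
Q = 8.9


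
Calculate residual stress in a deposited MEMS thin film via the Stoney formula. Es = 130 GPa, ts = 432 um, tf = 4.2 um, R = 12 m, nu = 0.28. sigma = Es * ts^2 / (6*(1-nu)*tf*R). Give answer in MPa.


Step 1: Compute numerator: Es * ts^2 = 130 * 432^2 = 24261120 (GPa*um^2)
Step 2: Compute denominator (R in um): 6*(1-nu)*tf*R = 6*0.72*4.2*12e6 = 217728000.0 (um^2)
Step 3: sigma (GPa) = 24261120 / 217728000.0 = 1.11429e-01 GPa
Step 4: Convert to MPa (x1000): sigma = 111.4 MPa


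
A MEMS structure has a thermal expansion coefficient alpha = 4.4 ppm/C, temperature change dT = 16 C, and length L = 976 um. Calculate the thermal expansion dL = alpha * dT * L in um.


Step 1: Convert CTE: alpha = 4.4 ppm/C = 4.4e-6 /C
Step 2: dL = 4.4e-6 * 16 * 976
dL = 0.0687 um


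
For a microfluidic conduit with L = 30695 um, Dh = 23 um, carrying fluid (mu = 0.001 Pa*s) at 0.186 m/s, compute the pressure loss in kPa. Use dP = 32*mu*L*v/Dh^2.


Step 1: Convert to SI: L = 30695e-6 m, Dh = 23e-6 m
Step 2: dP = 32 * 0.001 * 30695e-6 * 0.186 / (23e-6)^2
Step 3: dP = 345362.27 Pa
Step 4: Convert to kPa: dP = 345.36 kPa


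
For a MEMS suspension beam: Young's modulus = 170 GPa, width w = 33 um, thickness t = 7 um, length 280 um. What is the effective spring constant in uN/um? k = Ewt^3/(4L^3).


Step 1: Convert E to consistent units (1 GPa = 1000 uN/um^2).
E = 170 GPa = 170000 uN/um^2
Step 2: Compute t^3 = 7^3 = 343
Step 3: Compute L^3 = 280^3 = 21952000
Step 4: k = 170000 * 33 * 343 / (4 * 21952000)
k = 21.9141 uN/um


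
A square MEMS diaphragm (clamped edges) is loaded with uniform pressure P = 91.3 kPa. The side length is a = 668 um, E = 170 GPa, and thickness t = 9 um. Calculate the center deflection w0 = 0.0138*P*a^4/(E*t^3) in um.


Step 1: Convert pressure to compatible units (E is in GPa, so P in GPa).
P = 91.3 kPa = 91.3e-6 GPa
Step 2: Compute numerator: 0.0138 * P * a^4.
a^4 = 668^4 = 199115858176
numerator = 0.0138 * 91.3e-6 * 199115858176 = 2.50874e+05
Step 3: Compute denominator: E * t^3 = 170 * 9^3 = 123930
Step 4: w0 = numerator / denominator = 2.50874e+05 / 123930 = 2.0243 um


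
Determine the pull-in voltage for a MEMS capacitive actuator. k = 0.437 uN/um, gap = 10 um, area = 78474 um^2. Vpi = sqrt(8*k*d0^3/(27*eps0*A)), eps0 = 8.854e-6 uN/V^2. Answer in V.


Step 1: Compute numerator: 8 * k * d0^3 = 8 * 0.437 * 10^3 = 3496.0
Step 2: Compute denominator: 27 * eps0 * A = 27 * 8.854e-6 * 78474 = 18.759837
Step 3: Vpi = sqrt(3496.0 / 18.759837)
Vpi = 13.65 V


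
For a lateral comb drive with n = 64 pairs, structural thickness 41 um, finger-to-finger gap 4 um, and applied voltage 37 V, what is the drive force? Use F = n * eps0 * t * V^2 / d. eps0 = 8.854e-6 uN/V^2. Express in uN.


Step 1: Parameters: n=64, eps0=8.854e-6 uN/V^2, t=41 um, V=37 V, d=4 um
Step 2: V^2 = 1369
Step 3: F = 64 * 8.854e-6 * 41 * 1369 / 4
F = 7.951 uN


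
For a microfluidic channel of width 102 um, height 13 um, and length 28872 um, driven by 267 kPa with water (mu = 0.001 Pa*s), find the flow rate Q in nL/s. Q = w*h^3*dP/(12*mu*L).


Step 1: Convert all dimensions to SI (meters).
w = 102e-6 m, h = 13e-6 m, L = 28872e-6 m, dP = 267e3 Pa
Step 2: Q = w * h^3 * dP / (12 * mu * L)
Q = 102e-6 * (13e-6)^3 * 267e3 / (12 * 0.001 * 28872e-6) = 1.7269644e-10 m^3/s
Step 3: Convert Q from m^3/s to nL/s (1 m^3 = 1e12 nL, so multiply by 1e12).
Q = 172.696 nL/s


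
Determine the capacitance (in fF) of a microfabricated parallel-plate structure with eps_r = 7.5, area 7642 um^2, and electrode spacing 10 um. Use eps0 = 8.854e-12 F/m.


Step 1: Convert area to m^2: A = 7642e-12 m^2
Step 2: Convert gap to m: d = 10e-6 m
Step 3: C = eps0 * eps_r * A / d
C = 8.854e-12 * 7.5 * 7642e-12 / 10e-6
Step 4: Convert to fF (multiply by 1e15).
C = 50.75 fF


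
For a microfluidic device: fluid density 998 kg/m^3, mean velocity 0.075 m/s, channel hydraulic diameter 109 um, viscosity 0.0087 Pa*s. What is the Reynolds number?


Step 1: Convert Dh to meters: Dh = 109e-6 m
Step 2: Re = rho * v * Dh / mu
Re = 998 * 0.075 * 109e-6 / 0.0087
Re = 0.938


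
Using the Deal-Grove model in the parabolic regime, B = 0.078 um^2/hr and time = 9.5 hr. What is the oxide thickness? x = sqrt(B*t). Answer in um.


Step 1: Compute B*t = 0.078 * 9.5 = 0.741
Step 2: x = sqrt(0.741)
x = 0.861 um


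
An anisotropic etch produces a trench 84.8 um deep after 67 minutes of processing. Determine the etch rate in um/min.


Step 1: Etch rate = depth / time
Step 2: rate = 84.8 / 67
rate = 1.266 um/min


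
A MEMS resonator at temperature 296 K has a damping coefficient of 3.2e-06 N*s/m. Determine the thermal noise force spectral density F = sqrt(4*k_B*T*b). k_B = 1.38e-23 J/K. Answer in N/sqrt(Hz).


Step 1: Compute 4 * k_B * T * b
= 4 * 1.38e-23 * 296 * 3.2e-06
= 5.2285e-26 N^2/Hz
Step 2: F_noise = sqrt(5.2285e-26)
F_noise = 2.29e-13 N/sqrt(Hz)


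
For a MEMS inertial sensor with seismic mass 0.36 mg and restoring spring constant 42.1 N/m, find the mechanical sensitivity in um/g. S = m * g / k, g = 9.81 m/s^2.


Step 1: Convert mass: m = 0.36 mg = 3.60e-07 kg
Step 2: S = m * g / k = 3.60e-07 * 9.81 / 42.1
Step 3: S = 8.39e-08 m/g
Step 4: Convert to um/g: S = 0.084 um/g


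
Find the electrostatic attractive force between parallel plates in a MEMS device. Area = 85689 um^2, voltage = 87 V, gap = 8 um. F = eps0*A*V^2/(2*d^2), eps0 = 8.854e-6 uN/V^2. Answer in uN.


Step 1: Identify parameters.
eps0 = 8.854e-6 uN/V^2, A = 85689 um^2, V = 87 V, d = 8 um
Step 2: Compute V^2 = 87^2 = 7569
Step 3: Compute d^2 = 8^2 = 64
Step 4: F = 0.5 * 8.854e-6 * 85689 * 7569 / 64
F = 44.863 uN


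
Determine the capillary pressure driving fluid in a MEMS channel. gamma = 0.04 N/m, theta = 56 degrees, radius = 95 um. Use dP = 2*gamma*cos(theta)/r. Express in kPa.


Step 1: cos(56 deg) = 0.5592
Step 2: Convert r to m: r = 95e-6 m
Step 3: dP = 2 * 0.04 * 0.5592 / 95e-6 = 470.9 Pa
Step 4: Convert Pa to kPa (divide by 1000).
dP = 0.47 kPa


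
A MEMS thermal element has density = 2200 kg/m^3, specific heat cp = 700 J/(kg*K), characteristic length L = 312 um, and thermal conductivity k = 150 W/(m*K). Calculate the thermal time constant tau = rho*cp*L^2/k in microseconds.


Step 1: Convert L to m: L = 312e-6 m
Step 2: L^2 = (312e-6)^2 = 9.7344e-08 m^2
Step 3: tau = 2200 * 700 * 9.7344e-08 / 150 = 9.993984e-04 s
Step 4: Convert to microseconds (multiply by 1e6).
tau = 999.398 us


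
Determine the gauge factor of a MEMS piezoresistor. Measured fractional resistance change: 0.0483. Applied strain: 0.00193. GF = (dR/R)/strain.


Step 1: Identify values.
dR/R = 0.0483, strain = 0.00193
Step 2: GF = (dR/R) / strain = 0.0483 / 0.00193
GF = 25.0


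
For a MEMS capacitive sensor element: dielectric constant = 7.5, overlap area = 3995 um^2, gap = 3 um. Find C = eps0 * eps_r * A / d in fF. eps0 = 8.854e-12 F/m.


Step 1: Convert area to m^2: A = 3995e-12 m^2
Step 2: Convert gap to m: d = 3e-6 m
Step 3: C = eps0 * eps_r * A / d
C = 8.854e-12 * 7.5 * 3995e-12 / 3e-6
Step 4: Convert to fF (multiply by 1e15).
C = 88.43 fF


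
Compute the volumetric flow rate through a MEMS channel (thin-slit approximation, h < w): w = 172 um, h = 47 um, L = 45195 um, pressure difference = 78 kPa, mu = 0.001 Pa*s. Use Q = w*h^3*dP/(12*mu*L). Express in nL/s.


Step 1: Convert all dimensions to SI (meters).
w = 172e-6 m, h = 47e-6 m, L = 45195e-6 m, dP = 78e3 Pa
Step 2: Q = w * h^3 * dP / (12 * mu * L)
Q = 172e-6 * (47e-6)^3 * 78e3 / (12 * 0.001 * 45195e-6) = 2.56829548e-09 m^3/s
Step 3: Convert Q from m^3/s to nL/s (1 m^3 = 1e12 nL, so multiply by 1e12).
Q = 2568.295 nL/s


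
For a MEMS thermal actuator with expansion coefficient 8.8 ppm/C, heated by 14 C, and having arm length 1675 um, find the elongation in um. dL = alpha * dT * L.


Step 1: Convert CTE: alpha = 8.8 ppm/C = 8.8e-6 /C
Step 2: dL = 8.8e-6 * 14 * 1675
dL = 0.2064 um


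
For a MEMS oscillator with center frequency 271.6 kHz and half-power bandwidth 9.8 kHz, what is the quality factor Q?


Step 1: Q = f0 / bandwidth
Step 2: Q = 271.6 / 9.8
Q = 27.7


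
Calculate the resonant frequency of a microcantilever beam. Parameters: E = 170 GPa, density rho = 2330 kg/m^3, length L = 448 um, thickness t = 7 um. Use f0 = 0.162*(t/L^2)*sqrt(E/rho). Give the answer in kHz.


Step 1: Convert units to SI.
t_SI = 7e-6 m, L_SI = 448e-6 m
Step 2: Calculate sqrt(E/rho).
sqrt(170e9 / 2330) = 8541.74 m/s
Step 3: Compute f0.
f0 = 0.162 * 7e-6 / (448e-6)^2 * 8541.74 = 48261.8 Hz = 48.26 kHz


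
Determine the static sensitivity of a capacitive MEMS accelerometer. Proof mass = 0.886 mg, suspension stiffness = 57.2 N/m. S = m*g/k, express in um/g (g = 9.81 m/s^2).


Step 1: Convert mass: m = 0.886 mg = 8.86e-07 kg
Step 2: S = m * g / k = 8.86e-07 * 9.81 / 57.2
Step 3: S = 1.52e-07 m/g
Step 4: Convert to um/g: S = 0.152 um/g


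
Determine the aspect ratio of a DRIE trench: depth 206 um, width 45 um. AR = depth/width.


Step 1: AR = depth / width
Step 2: AR = 206 / 45
AR = 4.6


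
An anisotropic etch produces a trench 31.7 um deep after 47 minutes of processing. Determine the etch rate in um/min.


Step 1: Etch rate = depth / time
Step 2: rate = 31.7 / 47
rate = 0.674 um/min


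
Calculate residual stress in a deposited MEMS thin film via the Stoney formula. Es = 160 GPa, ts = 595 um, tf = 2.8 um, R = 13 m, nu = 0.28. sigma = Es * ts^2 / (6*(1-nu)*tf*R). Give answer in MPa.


Step 1: Compute numerator: Es * ts^2 = 160 * 595^2 = 56644000 (GPa*um^2)
Step 2: Compute denominator (R in um): 6*(1-nu)*tf*R = 6*0.72*2.8*13e6 = 157248000.0 (um^2)
Step 3: sigma (GPa) = 56644000 / 157248000.0 = 3.60221e-01 GPa
Step 4: Convert to MPa (x1000): sigma = 360.2 MPa


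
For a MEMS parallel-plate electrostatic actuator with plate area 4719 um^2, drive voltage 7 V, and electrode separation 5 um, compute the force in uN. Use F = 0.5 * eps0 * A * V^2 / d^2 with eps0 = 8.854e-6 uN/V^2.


Step 1: Identify parameters.
eps0 = 8.854e-6 uN/V^2, A = 4719 um^2, V = 7 V, d = 5 um
Step 2: Compute V^2 = 7^2 = 49
Step 3: Compute d^2 = 5^2 = 25
Step 4: F = 0.5 * 8.854e-6 * 4719 * 49 / 25
F = 0.041 uN


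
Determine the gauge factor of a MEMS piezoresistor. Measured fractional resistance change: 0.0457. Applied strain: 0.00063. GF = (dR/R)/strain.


Step 1: Identify values.
dR/R = 0.0457, strain = 0.00063
Step 2: GF = (dR/R) / strain = 0.0457 / 0.00063
GF = 72.5


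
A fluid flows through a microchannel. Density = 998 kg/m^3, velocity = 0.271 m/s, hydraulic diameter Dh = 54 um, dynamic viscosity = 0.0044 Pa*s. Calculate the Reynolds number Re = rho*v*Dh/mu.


Step 1: Convert Dh to meters: Dh = 54e-6 m
Step 2: Re = rho * v * Dh / mu
Re = 998 * 0.271 * 54e-6 / 0.0044
Re = 3.319


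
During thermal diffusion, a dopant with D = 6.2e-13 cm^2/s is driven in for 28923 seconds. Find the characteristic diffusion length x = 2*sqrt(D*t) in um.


Step 1: Compute D*t = 6.2e-13 * 28923 = 1.793226e-08 cm^2
Step 2: sqrt(D*t) = 1.33911e-04 cm
Step 3: x = 2 * 1.33911e-04 cm = 2.67822e-04 cm
Step 4: Convert to um (1 cm = 1e4 um): x = 2.678 um


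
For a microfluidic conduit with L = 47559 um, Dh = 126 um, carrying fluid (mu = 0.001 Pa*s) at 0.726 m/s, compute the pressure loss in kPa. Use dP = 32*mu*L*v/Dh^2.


Step 1: Convert to SI: L = 47559e-6 m, Dh = 126e-6 m
Step 2: dP = 32 * 0.001 * 47559e-6 * 0.726 / (126e-6)^2
Step 3: dP = 69595.03 Pa
Step 4: Convert to kPa: dP = 69.6 kPa


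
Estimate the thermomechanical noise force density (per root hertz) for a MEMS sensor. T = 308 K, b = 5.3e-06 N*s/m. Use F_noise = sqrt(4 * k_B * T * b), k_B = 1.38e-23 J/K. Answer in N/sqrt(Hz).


Step 1: Compute 4 * k_B * T * b
= 4 * 1.38e-23 * 308 * 5.3e-06
= 9.0108e-26 N^2/Hz
Step 2: F_noise = sqrt(9.0108e-26)
F_noise = 3.00e-13 N/sqrt(Hz)


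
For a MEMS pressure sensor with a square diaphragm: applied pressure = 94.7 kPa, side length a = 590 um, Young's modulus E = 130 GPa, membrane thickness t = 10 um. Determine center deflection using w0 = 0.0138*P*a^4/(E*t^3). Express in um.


Step 1: Convert pressure to compatible units (E is in GPa, so P in GPa).
P = 94.7 kPa = 94.7e-6 GPa
Step 2: Compute numerator: 0.0138 * P * a^4.
a^4 = 590^4 = 121173610000
numerator = 0.0138 * 94.7e-6 * 121173610000 = 1.583569e+05
Step 3: Compute denominator: E * t^3 = 130 * 10^3 = 130000
Step 4: w0 = numerator / denominator = 1.583569e+05 / 130000 = 1.2181 um


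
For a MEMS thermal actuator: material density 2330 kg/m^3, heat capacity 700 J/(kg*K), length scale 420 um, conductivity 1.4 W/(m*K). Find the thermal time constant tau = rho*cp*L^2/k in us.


Step 1: Convert L to m: L = 420e-6 m
Step 2: L^2 = (420e-6)^2 = 1.764e-07 m^2
Step 3: tau = 2330 * 700 * 1.764e-07 / 1.4 = 2.05506e-01 s
Step 4: Convert to microseconds (multiply by 1e6).
tau = 205506.0 us


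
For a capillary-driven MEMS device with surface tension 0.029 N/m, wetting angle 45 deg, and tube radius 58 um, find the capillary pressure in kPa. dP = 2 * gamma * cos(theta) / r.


Step 1: cos(45 deg) = 0.7071
Step 2: Convert r to m: r = 58e-6 m
Step 3: dP = 2 * 0.029 * 0.7071 / 58e-6 = 707.1 Pa
Step 4: Convert Pa to kPa (divide by 1000).
dP = 0.71 kPa


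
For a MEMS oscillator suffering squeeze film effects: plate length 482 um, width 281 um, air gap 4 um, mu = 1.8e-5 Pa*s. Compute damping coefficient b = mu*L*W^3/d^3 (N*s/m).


Step 1: Convert to SI.
L = 482e-6 m, W = 281e-6 m, d = 4e-6 m
Step 2: W^3 = (281e-6)^3 = 2.22e-11 m^3
Step 3: d^3 = (4e-6)^3 = 6.40e-17 m^3
Step 4: b = 1.8e-5 * 482e-6 * 2.22e-11 / 6.40e-17
b = 3.01e-03 N*s/m


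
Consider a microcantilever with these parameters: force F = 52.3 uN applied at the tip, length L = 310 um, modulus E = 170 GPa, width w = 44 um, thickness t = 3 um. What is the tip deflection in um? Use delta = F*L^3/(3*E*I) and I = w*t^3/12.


Step 1: Calculate the second moment of area.
I = w * t^3 / 12 = 44 * 3^3 / 12 = 99.0 um^4
Step 2: Convert E to consistent units (1 GPa = 1000 uN/um^2).
E = 170 GPa = 170000 uN/um^2
Step 3: Calculate tip deflection.
delta = F * L^3 / (3 * E * I)
delta = 52.3 * 310^3 / (3 * 170000 * 99.0)
delta = 30.859 um


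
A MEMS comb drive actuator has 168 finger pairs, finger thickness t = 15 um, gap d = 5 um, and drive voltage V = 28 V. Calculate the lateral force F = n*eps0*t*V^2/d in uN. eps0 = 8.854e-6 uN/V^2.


Step 1: Parameters: n=168, eps0=8.854e-6 uN/V^2, t=15 um, V=28 V, d=5 um
Step 2: V^2 = 784
Step 3: F = 168 * 8.854e-6 * 15 * 784 / 5
F = 3.499 uN


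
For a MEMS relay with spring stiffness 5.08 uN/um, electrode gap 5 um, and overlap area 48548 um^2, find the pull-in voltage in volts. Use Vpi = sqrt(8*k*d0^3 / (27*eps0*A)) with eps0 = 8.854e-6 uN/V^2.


Step 1: Compute numerator: 8 * k * d0^3 = 8 * 5.08 * 5^3 = 5080.0
Step 2: Compute denominator: 27 * eps0 * A = 27 * 8.854e-6 * 48548 = 11.605788
Step 3: Vpi = sqrt(5080.0 / 11.605788)
Vpi = 20.92 V


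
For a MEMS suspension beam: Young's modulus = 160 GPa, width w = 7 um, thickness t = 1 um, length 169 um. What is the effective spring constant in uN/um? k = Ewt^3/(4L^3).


Step 1: Convert E to consistent units (1 GPa = 1000 uN/um^2).
E = 160 GPa = 160000 uN/um^2
Step 2: Compute t^3 = 1^3 = 1
Step 3: Compute L^3 = 169^3 = 4826809
Step 4: k = 160000 * 7 * 1 / (4 * 4826809)
k = 0.058 uN/um
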